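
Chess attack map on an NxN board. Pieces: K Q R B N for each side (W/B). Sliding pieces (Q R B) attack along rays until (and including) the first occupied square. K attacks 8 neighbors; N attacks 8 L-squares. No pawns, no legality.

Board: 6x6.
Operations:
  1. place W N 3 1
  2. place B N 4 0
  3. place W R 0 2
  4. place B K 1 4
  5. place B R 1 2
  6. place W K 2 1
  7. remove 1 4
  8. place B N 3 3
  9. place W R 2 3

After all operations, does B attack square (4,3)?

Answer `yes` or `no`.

Op 1: place WN@(3,1)
Op 2: place BN@(4,0)
Op 3: place WR@(0,2)
Op 4: place BK@(1,4)
Op 5: place BR@(1,2)
Op 6: place WK@(2,1)
Op 7: remove (1,4)
Op 8: place BN@(3,3)
Op 9: place WR@(2,3)
Per-piece attacks for B:
  BR@(1,2): attacks (1,3) (1,4) (1,5) (1,1) (1,0) (2,2) (3,2) (4,2) (5,2) (0,2) [ray(-1,0) blocked at (0,2)]
  BN@(3,3): attacks (4,5) (5,4) (2,5) (1,4) (4,1) (5,2) (2,1) (1,2)
  BN@(4,0): attacks (5,2) (3,2) (2,1)
B attacks (4,3): no

Answer: no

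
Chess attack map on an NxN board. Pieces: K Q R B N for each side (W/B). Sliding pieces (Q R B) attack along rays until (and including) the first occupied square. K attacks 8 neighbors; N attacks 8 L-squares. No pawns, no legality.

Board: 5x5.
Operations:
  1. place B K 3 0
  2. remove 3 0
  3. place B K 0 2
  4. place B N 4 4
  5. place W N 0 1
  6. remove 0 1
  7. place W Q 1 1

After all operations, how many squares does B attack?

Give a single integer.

Op 1: place BK@(3,0)
Op 2: remove (3,0)
Op 3: place BK@(0,2)
Op 4: place BN@(4,4)
Op 5: place WN@(0,1)
Op 6: remove (0,1)
Op 7: place WQ@(1,1)
Per-piece attacks for B:
  BK@(0,2): attacks (0,3) (0,1) (1,2) (1,3) (1,1)
  BN@(4,4): attacks (3,2) (2,3)
Union (7 distinct): (0,1) (0,3) (1,1) (1,2) (1,3) (2,3) (3,2)

Answer: 7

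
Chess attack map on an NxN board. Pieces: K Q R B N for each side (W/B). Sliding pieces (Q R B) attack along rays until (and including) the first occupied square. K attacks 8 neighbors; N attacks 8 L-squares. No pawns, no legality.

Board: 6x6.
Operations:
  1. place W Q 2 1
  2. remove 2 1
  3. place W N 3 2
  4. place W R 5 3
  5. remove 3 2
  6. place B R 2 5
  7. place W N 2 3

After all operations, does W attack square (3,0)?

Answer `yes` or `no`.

Answer: no

Derivation:
Op 1: place WQ@(2,1)
Op 2: remove (2,1)
Op 3: place WN@(3,2)
Op 4: place WR@(5,3)
Op 5: remove (3,2)
Op 6: place BR@(2,5)
Op 7: place WN@(2,3)
Per-piece attacks for W:
  WN@(2,3): attacks (3,5) (4,4) (1,5) (0,4) (3,1) (4,2) (1,1) (0,2)
  WR@(5,3): attacks (5,4) (5,5) (5,2) (5,1) (5,0) (4,3) (3,3) (2,3) [ray(-1,0) blocked at (2,3)]
W attacks (3,0): no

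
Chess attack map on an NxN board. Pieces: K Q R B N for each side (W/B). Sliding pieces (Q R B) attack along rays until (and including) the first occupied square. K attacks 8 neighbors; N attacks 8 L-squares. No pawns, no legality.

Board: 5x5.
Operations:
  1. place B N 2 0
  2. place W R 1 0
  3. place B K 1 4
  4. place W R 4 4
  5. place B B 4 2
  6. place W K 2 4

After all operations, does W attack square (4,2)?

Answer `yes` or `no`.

Op 1: place BN@(2,0)
Op 2: place WR@(1,0)
Op 3: place BK@(1,4)
Op 4: place WR@(4,4)
Op 5: place BB@(4,2)
Op 6: place WK@(2,4)
Per-piece attacks for W:
  WR@(1,0): attacks (1,1) (1,2) (1,3) (1,4) (2,0) (0,0) [ray(0,1) blocked at (1,4); ray(1,0) blocked at (2,0)]
  WK@(2,4): attacks (2,3) (3,4) (1,4) (3,3) (1,3)
  WR@(4,4): attacks (4,3) (4,2) (3,4) (2,4) [ray(0,-1) blocked at (4,2); ray(-1,0) blocked at (2,4)]
W attacks (4,2): yes

Answer: yes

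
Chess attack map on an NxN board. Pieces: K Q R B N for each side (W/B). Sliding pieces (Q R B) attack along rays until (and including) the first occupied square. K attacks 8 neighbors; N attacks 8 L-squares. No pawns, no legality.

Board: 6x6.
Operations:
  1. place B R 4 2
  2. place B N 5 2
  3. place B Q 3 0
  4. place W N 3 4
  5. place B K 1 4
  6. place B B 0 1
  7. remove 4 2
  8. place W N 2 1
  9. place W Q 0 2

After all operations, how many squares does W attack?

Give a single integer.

Answer: 21

Derivation:
Op 1: place BR@(4,2)
Op 2: place BN@(5,2)
Op 3: place BQ@(3,0)
Op 4: place WN@(3,4)
Op 5: place BK@(1,4)
Op 6: place BB@(0,1)
Op 7: remove (4,2)
Op 8: place WN@(2,1)
Op 9: place WQ@(0,2)
Per-piece attacks for W:
  WQ@(0,2): attacks (0,3) (0,4) (0,5) (0,1) (1,2) (2,2) (3,2) (4,2) (5,2) (1,3) (2,4) (3,5) (1,1) (2,0) [ray(0,-1) blocked at (0,1); ray(1,0) blocked at (5,2)]
  WN@(2,1): attacks (3,3) (4,2) (1,3) (0,2) (4,0) (0,0)
  WN@(3,4): attacks (5,5) (1,5) (4,2) (5,3) (2,2) (1,3)
Union (21 distinct): (0,0) (0,1) (0,2) (0,3) (0,4) (0,5) (1,1) (1,2) (1,3) (1,5) (2,0) (2,2) (2,4) (3,2) (3,3) (3,5) (4,0) (4,2) (5,2) (5,3) (5,5)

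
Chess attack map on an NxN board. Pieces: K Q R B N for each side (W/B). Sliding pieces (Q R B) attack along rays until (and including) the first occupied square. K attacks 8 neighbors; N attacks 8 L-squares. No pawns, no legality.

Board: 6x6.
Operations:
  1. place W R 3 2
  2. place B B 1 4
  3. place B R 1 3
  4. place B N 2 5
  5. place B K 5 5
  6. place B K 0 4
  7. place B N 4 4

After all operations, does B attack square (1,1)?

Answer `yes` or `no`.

Answer: yes

Derivation:
Op 1: place WR@(3,2)
Op 2: place BB@(1,4)
Op 3: place BR@(1,3)
Op 4: place BN@(2,5)
Op 5: place BK@(5,5)
Op 6: place BK@(0,4)
Op 7: place BN@(4,4)
Per-piece attacks for B:
  BK@(0,4): attacks (0,5) (0,3) (1,4) (1,5) (1,3)
  BR@(1,3): attacks (1,4) (1,2) (1,1) (1,0) (2,3) (3,3) (4,3) (5,3) (0,3) [ray(0,1) blocked at (1,4)]
  BB@(1,4): attacks (2,5) (2,3) (3,2) (0,5) (0,3) [ray(1,1) blocked at (2,5); ray(1,-1) blocked at (3,2)]
  BN@(2,5): attacks (3,3) (4,4) (1,3) (0,4)
  BN@(4,4): attacks (2,5) (5,2) (3,2) (2,3)
  BK@(5,5): attacks (5,4) (4,5) (4,4)
B attacks (1,1): yes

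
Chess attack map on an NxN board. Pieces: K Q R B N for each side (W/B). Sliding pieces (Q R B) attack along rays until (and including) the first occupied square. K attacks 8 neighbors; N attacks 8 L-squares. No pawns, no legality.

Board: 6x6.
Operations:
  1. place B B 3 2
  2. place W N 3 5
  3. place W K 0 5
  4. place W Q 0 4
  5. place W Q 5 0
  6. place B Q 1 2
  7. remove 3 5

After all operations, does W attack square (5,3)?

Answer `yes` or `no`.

Answer: yes

Derivation:
Op 1: place BB@(3,2)
Op 2: place WN@(3,5)
Op 3: place WK@(0,5)
Op 4: place WQ@(0,4)
Op 5: place WQ@(5,0)
Op 6: place BQ@(1,2)
Op 7: remove (3,5)
Per-piece attacks for W:
  WQ@(0,4): attacks (0,5) (0,3) (0,2) (0,1) (0,0) (1,4) (2,4) (3,4) (4,4) (5,4) (1,5) (1,3) (2,2) (3,1) (4,0) [ray(0,1) blocked at (0,5)]
  WK@(0,5): attacks (0,4) (1,5) (1,4)
  WQ@(5,0): attacks (5,1) (5,2) (5,3) (5,4) (5,5) (4,0) (3,0) (2,0) (1,0) (0,0) (4,1) (3,2) [ray(-1,1) blocked at (3,2)]
W attacks (5,3): yes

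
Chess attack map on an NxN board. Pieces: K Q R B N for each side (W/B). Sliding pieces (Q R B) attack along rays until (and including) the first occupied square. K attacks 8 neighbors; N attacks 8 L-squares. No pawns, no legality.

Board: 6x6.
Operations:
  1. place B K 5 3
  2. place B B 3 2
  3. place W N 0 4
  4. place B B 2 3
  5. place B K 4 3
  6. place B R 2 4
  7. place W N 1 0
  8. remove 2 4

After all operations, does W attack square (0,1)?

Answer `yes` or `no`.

Answer: no

Derivation:
Op 1: place BK@(5,3)
Op 2: place BB@(3,2)
Op 3: place WN@(0,4)
Op 4: place BB@(2,3)
Op 5: place BK@(4,3)
Op 6: place BR@(2,4)
Op 7: place WN@(1,0)
Op 8: remove (2,4)
Per-piece attacks for W:
  WN@(0,4): attacks (2,5) (1,2) (2,3)
  WN@(1,0): attacks (2,2) (3,1) (0,2)
W attacks (0,1): no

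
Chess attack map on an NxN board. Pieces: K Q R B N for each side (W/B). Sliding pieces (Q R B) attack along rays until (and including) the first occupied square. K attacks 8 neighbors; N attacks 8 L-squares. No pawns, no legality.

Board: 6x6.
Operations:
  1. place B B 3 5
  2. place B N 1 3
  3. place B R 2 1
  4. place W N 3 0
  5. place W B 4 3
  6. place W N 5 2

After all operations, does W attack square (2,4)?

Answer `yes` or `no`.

Op 1: place BB@(3,5)
Op 2: place BN@(1,3)
Op 3: place BR@(2,1)
Op 4: place WN@(3,0)
Op 5: place WB@(4,3)
Op 6: place WN@(5,2)
Per-piece attacks for W:
  WN@(3,0): attacks (4,2) (5,1) (2,2) (1,1)
  WB@(4,3): attacks (5,4) (5,2) (3,4) (2,5) (3,2) (2,1) [ray(1,-1) blocked at (5,2); ray(-1,-1) blocked at (2,1)]
  WN@(5,2): attacks (4,4) (3,3) (4,0) (3,1)
W attacks (2,4): no

Answer: no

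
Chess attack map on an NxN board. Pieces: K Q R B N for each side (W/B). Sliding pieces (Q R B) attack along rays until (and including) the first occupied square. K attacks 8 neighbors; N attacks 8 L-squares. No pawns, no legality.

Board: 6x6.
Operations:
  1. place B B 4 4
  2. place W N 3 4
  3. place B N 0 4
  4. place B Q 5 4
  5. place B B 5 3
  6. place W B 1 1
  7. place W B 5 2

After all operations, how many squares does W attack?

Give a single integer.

Answer: 15

Derivation:
Op 1: place BB@(4,4)
Op 2: place WN@(3,4)
Op 3: place BN@(0,4)
Op 4: place BQ@(5,4)
Op 5: place BB@(5,3)
Op 6: place WB@(1,1)
Op 7: place WB@(5,2)
Per-piece attacks for W:
  WB@(1,1): attacks (2,2) (3,3) (4,4) (2,0) (0,2) (0,0) [ray(1,1) blocked at (4,4)]
  WN@(3,4): attacks (5,5) (1,5) (4,2) (5,3) (2,2) (1,3)
  WB@(5,2): attacks (4,3) (3,4) (4,1) (3,0) [ray(-1,1) blocked at (3,4)]
Union (15 distinct): (0,0) (0,2) (1,3) (1,5) (2,0) (2,2) (3,0) (3,3) (3,4) (4,1) (4,2) (4,3) (4,4) (5,3) (5,5)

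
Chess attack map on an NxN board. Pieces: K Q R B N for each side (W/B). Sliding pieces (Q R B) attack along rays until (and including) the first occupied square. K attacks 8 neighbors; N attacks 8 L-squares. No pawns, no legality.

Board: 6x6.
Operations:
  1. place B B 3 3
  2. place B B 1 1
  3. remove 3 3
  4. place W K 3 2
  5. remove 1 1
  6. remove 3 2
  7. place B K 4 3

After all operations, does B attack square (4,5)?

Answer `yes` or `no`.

Op 1: place BB@(3,3)
Op 2: place BB@(1,1)
Op 3: remove (3,3)
Op 4: place WK@(3,2)
Op 5: remove (1,1)
Op 6: remove (3,2)
Op 7: place BK@(4,3)
Per-piece attacks for B:
  BK@(4,3): attacks (4,4) (4,2) (5,3) (3,3) (5,4) (5,2) (3,4) (3,2)
B attacks (4,5): no

Answer: no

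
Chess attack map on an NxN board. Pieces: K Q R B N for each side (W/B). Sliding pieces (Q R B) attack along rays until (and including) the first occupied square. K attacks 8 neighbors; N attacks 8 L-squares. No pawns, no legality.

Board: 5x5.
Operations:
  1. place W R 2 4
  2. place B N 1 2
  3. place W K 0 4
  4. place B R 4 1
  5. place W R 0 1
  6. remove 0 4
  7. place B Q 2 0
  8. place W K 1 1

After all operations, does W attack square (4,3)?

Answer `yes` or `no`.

Answer: no

Derivation:
Op 1: place WR@(2,4)
Op 2: place BN@(1,2)
Op 3: place WK@(0,4)
Op 4: place BR@(4,1)
Op 5: place WR@(0,1)
Op 6: remove (0,4)
Op 7: place BQ@(2,0)
Op 8: place WK@(1,1)
Per-piece attacks for W:
  WR@(0,1): attacks (0,2) (0,3) (0,4) (0,0) (1,1) [ray(1,0) blocked at (1,1)]
  WK@(1,1): attacks (1,2) (1,0) (2,1) (0,1) (2,2) (2,0) (0,2) (0,0)
  WR@(2,4): attacks (2,3) (2,2) (2,1) (2,0) (3,4) (4,4) (1,4) (0,4) [ray(0,-1) blocked at (2,0)]
W attacks (4,3): no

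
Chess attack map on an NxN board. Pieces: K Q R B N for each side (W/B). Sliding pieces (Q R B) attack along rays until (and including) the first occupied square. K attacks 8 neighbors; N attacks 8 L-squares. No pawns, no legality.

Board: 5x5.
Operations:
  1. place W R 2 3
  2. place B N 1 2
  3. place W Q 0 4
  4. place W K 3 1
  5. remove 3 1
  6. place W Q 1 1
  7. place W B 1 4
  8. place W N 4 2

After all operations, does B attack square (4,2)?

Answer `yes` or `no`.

Op 1: place WR@(2,3)
Op 2: place BN@(1,2)
Op 3: place WQ@(0,4)
Op 4: place WK@(3,1)
Op 5: remove (3,1)
Op 6: place WQ@(1,1)
Op 7: place WB@(1,4)
Op 8: place WN@(4,2)
Per-piece attacks for B:
  BN@(1,2): attacks (2,4) (3,3) (0,4) (2,0) (3,1) (0,0)
B attacks (4,2): no

Answer: no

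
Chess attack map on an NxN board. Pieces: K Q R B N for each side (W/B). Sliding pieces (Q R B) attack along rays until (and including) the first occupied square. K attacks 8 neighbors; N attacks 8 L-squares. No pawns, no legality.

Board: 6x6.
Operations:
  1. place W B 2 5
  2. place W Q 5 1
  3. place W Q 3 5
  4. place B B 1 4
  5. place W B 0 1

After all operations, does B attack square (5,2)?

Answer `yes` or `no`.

Op 1: place WB@(2,5)
Op 2: place WQ@(5,1)
Op 3: place WQ@(3,5)
Op 4: place BB@(1,4)
Op 5: place WB@(0,1)
Per-piece attacks for B:
  BB@(1,4): attacks (2,5) (2,3) (3,2) (4,1) (5,0) (0,5) (0,3) [ray(1,1) blocked at (2,5)]
B attacks (5,2): no

Answer: no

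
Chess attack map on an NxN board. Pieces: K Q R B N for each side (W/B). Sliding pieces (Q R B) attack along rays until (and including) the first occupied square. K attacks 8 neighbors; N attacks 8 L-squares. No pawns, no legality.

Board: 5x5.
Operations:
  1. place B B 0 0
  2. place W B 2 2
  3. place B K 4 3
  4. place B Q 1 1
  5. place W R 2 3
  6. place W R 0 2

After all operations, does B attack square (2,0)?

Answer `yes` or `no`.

Answer: yes

Derivation:
Op 1: place BB@(0,0)
Op 2: place WB@(2,2)
Op 3: place BK@(4,3)
Op 4: place BQ@(1,1)
Op 5: place WR@(2,3)
Op 6: place WR@(0,2)
Per-piece attacks for B:
  BB@(0,0): attacks (1,1) [ray(1,1) blocked at (1,1)]
  BQ@(1,1): attacks (1,2) (1,3) (1,4) (1,0) (2,1) (3,1) (4,1) (0,1) (2,2) (2,0) (0,2) (0,0) [ray(1,1) blocked at (2,2); ray(-1,1) blocked at (0,2); ray(-1,-1) blocked at (0,0)]
  BK@(4,3): attacks (4,4) (4,2) (3,3) (3,4) (3,2)
B attacks (2,0): yes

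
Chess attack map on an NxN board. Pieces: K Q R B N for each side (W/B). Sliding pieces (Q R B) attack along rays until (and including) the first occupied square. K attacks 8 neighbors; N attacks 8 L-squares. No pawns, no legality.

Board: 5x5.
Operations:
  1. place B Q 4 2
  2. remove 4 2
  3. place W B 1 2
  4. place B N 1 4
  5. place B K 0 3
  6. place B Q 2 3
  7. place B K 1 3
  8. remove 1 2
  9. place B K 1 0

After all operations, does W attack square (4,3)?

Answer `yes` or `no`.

Answer: no

Derivation:
Op 1: place BQ@(4,2)
Op 2: remove (4,2)
Op 3: place WB@(1,2)
Op 4: place BN@(1,4)
Op 5: place BK@(0,3)
Op 6: place BQ@(2,3)
Op 7: place BK@(1,3)
Op 8: remove (1,2)
Op 9: place BK@(1,0)
Per-piece attacks for W:
W attacks (4,3): no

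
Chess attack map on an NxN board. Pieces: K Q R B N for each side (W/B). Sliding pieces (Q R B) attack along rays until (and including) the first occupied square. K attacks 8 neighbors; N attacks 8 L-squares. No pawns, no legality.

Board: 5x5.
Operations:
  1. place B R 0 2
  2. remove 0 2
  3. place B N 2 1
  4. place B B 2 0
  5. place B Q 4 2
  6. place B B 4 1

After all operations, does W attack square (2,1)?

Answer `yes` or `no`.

Op 1: place BR@(0,2)
Op 2: remove (0,2)
Op 3: place BN@(2,1)
Op 4: place BB@(2,0)
Op 5: place BQ@(4,2)
Op 6: place BB@(4,1)
Per-piece attacks for W:
W attacks (2,1): no

Answer: no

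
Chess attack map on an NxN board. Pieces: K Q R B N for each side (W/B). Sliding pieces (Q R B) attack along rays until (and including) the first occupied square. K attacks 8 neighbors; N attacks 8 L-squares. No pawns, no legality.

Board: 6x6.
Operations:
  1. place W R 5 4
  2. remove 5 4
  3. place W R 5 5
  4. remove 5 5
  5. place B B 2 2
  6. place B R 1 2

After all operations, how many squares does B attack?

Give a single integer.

Op 1: place WR@(5,4)
Op 2: remove (5,4)
Op 3: place WR@(5,5)
Op 4: remove (5,5)
Op 5: place BB@(2,2)
Op 6: place BR@(1,2)
Per-piece attacks for B:
  BR@(1,2): attacks (1,3) (1,4) (1,5) (1,1) (1,0) (2,2) (0,2) [ray(1,0) blocked at (2,2)]
  BB@(2,2): attacks (3,3) (4,4) (5,5) (3,1) (4,0) (1,3) (0,4) (1,1) (0,0)
Union (14 distinct): (0,0) (0,2) (0,4) (1,0) (1,1) (1,3) (1,4) (1,5) (2,2) (3,1) (3,3) (4,0) (4,4) (5,5)

Answer: 14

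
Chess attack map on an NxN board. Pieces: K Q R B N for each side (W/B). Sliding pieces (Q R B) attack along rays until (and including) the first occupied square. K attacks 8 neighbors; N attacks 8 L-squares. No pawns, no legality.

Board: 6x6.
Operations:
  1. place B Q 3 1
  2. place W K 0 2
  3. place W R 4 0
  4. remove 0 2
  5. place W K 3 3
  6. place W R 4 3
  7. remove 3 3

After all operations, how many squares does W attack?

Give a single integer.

Op 1: place BQ@(3,1)
Op 2: place WK@(0,2)
Op 3: place WR@(4,0)
Op 4: remove (0,2)
Op 5: place WK@(3,3)
Op 6: place WR@(4,3)
Op 7: remove (3,3)
Per-piece attacks for W:
  WR@(4,0): attacks (4,1) (4,2) (4,3) (5,0) (3,0) (2,0) (1,0) (0,0) [ray(0,1) blocked at (4,3)]
  WR@(4,3): attacks (4,4) (4,5) (4,2) (4,1) (4,0) (5,3) (3,3) (2,3) (1,3) (0,3) [ray(0,-1) blocked at (4,0)]
Union (16 distinct): (0,0) (0,3) (1,0) (1,3) (2,0) (2,3) (3,0) (3,3) (4,0) (4,1) (4,2) (4,3) (4,4) (4,5) (5,0) (5,3)

Answer: 16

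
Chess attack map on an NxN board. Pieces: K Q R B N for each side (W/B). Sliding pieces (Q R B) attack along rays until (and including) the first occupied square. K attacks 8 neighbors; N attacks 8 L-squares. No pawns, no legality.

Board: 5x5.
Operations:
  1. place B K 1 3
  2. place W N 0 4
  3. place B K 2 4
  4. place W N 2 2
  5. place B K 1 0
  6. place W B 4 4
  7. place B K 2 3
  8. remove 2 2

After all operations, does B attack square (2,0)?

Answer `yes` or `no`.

Answer: yes

Derivation:
Op 1: place BK@(1,3)
Op 2: place WN@(0,4)
Op 3: place BK@(2,4)
Op 4: place WN@(2,2)
Op 5: place BK@(1,0)
Op 6: place WB@(4,4)
Op 7: place BK@(2,3)
Op 8: remove (2,2)
Per-piece attacks for B:
  BK@(1,0): attacks (1,1) (2,0) (0,0) (2,1) (0,1)
  BK@(1,3): attacks (1,4) (1,2) (2,3) (0,3) (2,4) (2,2) (0,4) (0,2)
  BK@(2,3): attacks (2,4) (2,2) (3,3) (1,3) (3,4) (3,2) (1,4) (1,2)
  BK@(2,4): attacks (2,3) (3,4) (1,4) (3,3) (1,3)
B attacks (2,0): yes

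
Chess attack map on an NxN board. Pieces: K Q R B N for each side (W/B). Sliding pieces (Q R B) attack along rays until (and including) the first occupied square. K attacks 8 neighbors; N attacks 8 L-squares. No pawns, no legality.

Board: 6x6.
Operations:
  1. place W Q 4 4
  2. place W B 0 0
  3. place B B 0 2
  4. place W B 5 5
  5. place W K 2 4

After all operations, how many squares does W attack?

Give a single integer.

Answer: 21

Derivation:
Op 1: place WQ@(4,4)
Op 2: place WB@(0,0)
Op 3: place BB@(0,2)
Op 4: place WB@(5,5)
Op 5: place WK@(2,4)
Per-piece attacks for W:
  WB@(0,0): attacks (1,1) (2,2) (3,3) (4,4) [ray(1,1) blocked at (4,4)]
  WK@(2,4): attacks (2,5) (2,3) (3,4) (1,4) (3,5) (3,3) (1,5) (1,3)
  WQ@(4,4): attacks (4,5) (4,3) (4,2) (4,1) (4,0) (5,4) (3,4) (2,4) (5,5) (5,3) (3,5) (3,3) (2,2) (1,1) (0,0) [ray(-1,0) blocked at (2,4); ray(1,1) blocked at (5,5); ray(-1,-1) blocked at (0,0)]
  WB@(5,5): attacks (4,4) [ray(-1,-1) blocked at (4,4)]
Union (21 distinct): (0,0) (1,1) (1,3) (1,4) (1,5) (2,2) (2,3) (2,4) (2,5) (3,3) (3,4) (3,5) (4,0) (4,1) (4,2) (4,3) (4,4) (4,5) (5,3) (5,4) (5,5)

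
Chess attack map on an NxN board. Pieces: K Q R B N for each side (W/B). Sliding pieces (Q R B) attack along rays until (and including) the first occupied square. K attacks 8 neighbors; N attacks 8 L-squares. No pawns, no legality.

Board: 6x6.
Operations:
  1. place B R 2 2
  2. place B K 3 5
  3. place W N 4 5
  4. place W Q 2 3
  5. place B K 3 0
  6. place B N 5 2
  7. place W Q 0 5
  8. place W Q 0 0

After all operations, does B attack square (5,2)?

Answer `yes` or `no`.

Op 1: place BR@(2,2)
Op 2: place BK@(3,5)
Op 3: place WN@(4,5)
Op 4: place WQ@(2,3)
Op 5: place BK@(3,0)
Op 6: place BN@(5,2)
Op 7: place WQ@(0,5)
Op 8: place WQ@(0,0)
Per-piece attacks for B:
  BR@(2,2): attacks (2,3) (2,1) (2,0) (3,2) (4,2) (5,2) (1,2) (0,2) [ray(0,1) blocked at (2,3); ray(1,0) blocked at (5,2)]
  BK@(3,0): attacks (3,1) (4,0) (2,0) (4,1) (2,1)
  BK@(3,5): attacks (3,4) (4,5) (2,5) (4,4) (2,4)
  BN@(5,2): attacks (4,4) (3,3) (4,0) (3,1)
B attacks (5,2): yes

Answer: yes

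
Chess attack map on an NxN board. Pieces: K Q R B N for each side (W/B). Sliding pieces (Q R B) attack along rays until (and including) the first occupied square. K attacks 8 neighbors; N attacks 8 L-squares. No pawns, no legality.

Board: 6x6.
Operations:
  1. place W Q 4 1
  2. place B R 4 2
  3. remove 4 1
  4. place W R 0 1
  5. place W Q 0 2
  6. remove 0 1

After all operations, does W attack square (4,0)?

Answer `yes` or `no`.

Op 1: place WQ@(4,1)
Op 2: place BR@(4,2)
Op 3: remove (4,1)
Op 4: place WR@(0,1)
Op 5: place WQ@(0,2)
Op 6: remove (0,1)
Per-piece attacks for W:
  WQ@(0,2): attacks (0,3) (0,4) (0,5) (0,1) (0,0) (1,2) (2,2) (3,2) (4,2) (1,3) (2,4) (3,5) (1,1) (2,0) [ray(1,0) blocked at (4,2)]
W attacks (4,0): no

Answer: no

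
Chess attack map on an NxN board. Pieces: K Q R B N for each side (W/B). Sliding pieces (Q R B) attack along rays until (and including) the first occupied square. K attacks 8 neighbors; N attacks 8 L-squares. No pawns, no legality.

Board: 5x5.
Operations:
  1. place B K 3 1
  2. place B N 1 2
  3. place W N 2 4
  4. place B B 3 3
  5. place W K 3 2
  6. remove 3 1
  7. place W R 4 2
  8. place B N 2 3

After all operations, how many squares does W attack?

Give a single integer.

Op 1: place BK@(3,1)
Op 2: place BN@(1,2)
Op 3: place WN@(2,4)
Op 4: place BB@(3,3)
Op 5: place WK@(3,2)
Op 6: remove (3,1)
Op 7: place WR@(4,2)
Op 8: place BN@(2,3)
Per-piece attacks for W:
  WN@(2,4): attacks (3,2) (4,3) (1,2) (0,3)
  WK@(3,2): attacks (3,3) (3,1) (4,2) (2,2) (4,3) (4,1) (2,3) (2,1)
  WR@(4,2): attacks (4,3) (4,4) (4,1) (4,0) (3,2) [ray(-1,0) blocked at (3,2)]
Union (13 distinct): (0,3) (1,2) (2,1) (2,2) (2,3) (3,1) (3,2) (3,3) (4,0) (4,1) (4,2) (4,3) (4,4)

Answer: 13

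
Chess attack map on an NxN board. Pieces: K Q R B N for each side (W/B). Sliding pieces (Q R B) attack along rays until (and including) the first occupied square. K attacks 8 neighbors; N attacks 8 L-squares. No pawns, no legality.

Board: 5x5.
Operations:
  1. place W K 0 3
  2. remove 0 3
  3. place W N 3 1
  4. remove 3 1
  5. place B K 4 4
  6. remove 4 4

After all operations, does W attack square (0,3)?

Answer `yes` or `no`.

Op 1: place WK@(0,3)
Op 2: remove (0,3)
Op 3: place WN@(3,1)
Op 4: remove (3,1)
Op 5: place BK@(4,4)
Op 6: remove (4,4)
Per-piece attacks for W:
W attacks (0,3): no

Answer: no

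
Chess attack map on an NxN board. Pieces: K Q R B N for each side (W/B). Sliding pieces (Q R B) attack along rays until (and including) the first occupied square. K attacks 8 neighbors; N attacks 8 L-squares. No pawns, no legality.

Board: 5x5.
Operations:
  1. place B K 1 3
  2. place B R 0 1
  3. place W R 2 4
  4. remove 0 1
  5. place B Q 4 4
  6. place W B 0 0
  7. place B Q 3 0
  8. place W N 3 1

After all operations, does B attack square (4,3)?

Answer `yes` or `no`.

Op 1: place BK@(1,3)
Op 2: place BR@(0,1)
Op 3: place WR@(2,4)
Op 4: remove (0,1)
Op 5: place BQ@(4,4)
Op 6: place WB@(0,0)
Op 7: place BQ@(3,0)
Op 8: place WN@(3,1)
Per-piece attacks for B:
  BK@(1,3): attacks (1,4) (1,2) (2,3) (0,3) (2,4) (2,2) (0,4) (0,2)
  BQ@(3,0): attacks (3,1) (4,0) (2,0) (1,0) (0,0) (4,1) (2,1) (1,2) (0,3) [ray(0,1) blocked at (3,1); ray(-1,0) blocked at (0,0)]
  BQ@(4,4): attacks (4,3) (4,2) (4,1) (4,0) (3,4) (2,4) (3,3) (2,2) (1,1) (0,0) [ray(-1,0) blocked at (2,4); ray(-1,-1) blocked at (0,0)]
B attacks (4,3): yes

Answer: yes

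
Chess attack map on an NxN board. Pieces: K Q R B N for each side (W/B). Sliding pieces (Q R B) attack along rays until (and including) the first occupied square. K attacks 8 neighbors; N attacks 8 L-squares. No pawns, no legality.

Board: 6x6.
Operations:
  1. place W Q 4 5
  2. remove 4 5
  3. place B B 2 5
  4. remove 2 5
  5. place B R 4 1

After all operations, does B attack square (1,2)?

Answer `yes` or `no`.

Op 1: place WQ@(4,5)
Op 2: remove (4,5)
Op 3: place BB@(2,5)
Op 4: remove (2,5)
Op 5: place BR@(4,1)
Per-piece attacks for B:
  BR@(4,1): attacks (4,2) (4,3) (4,4) (4,5) (4,0) (5,1) (3,1) (2,1) (1,1) (0,1)
B attacks (1,2): no

Answer: no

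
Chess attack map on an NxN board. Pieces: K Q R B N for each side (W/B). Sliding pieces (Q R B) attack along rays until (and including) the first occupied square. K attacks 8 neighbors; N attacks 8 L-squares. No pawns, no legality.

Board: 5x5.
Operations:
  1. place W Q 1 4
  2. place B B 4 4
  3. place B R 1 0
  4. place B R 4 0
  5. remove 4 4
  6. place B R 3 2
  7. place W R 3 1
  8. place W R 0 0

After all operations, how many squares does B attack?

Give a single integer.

Op 1: place WQ@(1,4)
Op 2: place BB@(4,4)
Op 3: place BR@(1,0)
Op 4: place BR@(4,0)
Op 5: remove (4,4)
Op 6: place BR@(3,2)
Op 7: place WR@(3,1)
Op 8: place WR@(0,0)
Per-piece attacks for B:
  BR@(1,0): attacks (1,1) (1,2) (1,3) (1,4) (2,0) (3,0) (4,0) (0,0) [ray(0,1) blocked at (1,4); ray(1,0) blocked at (4,0); ray(-1,0) blocked at (0,0)]
  BR@(3,2): attacks (3,3) (3,4) (3,1) (4,2) (2,2) (1,2) (0,2) [ray(0,-1) blocked at (3,1)]
  BR@(4,0): attacks (4,1) (4,2) (4,3) (4,4) (3,0) (2,0) (1,0) [ray(-1,0) blocked at (1,0)]
Union (18 distinct): (0,0) (0,2) (1,0) (1,1) (1,2) (1,3) (1,4) (2,0) (2,2) (3,0) (3,1) (3,3) (3,4) (4,0) (4,1) (4,2) (4,3) (4,4)

Answer: 18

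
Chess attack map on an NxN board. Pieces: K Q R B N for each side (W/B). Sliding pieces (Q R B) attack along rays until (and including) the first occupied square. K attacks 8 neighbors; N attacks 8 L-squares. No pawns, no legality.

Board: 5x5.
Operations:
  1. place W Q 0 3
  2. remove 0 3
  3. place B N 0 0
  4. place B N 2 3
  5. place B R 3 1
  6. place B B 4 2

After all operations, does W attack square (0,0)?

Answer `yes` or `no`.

Answer: no

Derivation:
Op 1: place WQ@(0,3)
Op 2: remove (0,3)
Op 3: place BN@(0,0)
Op 4: place BN@(2,3)
Op 5: place BR@(3,1)
Op 6: place BB@(4,2)
Per-piece attacks for W:
W attacks (0,0): no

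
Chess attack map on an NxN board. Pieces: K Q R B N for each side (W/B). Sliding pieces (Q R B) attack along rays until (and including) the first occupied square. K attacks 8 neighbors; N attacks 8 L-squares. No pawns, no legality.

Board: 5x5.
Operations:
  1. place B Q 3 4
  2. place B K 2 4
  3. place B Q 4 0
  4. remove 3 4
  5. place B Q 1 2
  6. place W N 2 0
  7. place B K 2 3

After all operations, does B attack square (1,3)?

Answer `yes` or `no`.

Op 1: place BQ@(3,4)
Op 2: place BK@(2,4)
Op 3: place BQ@(4,0)
Op 4: remove (3,4)
Op 5: place BQ@(1,2)
Op 6: place WN@(2,0)
Op 7: place BK@(2,3)
Per-piece attacks for B:
  BQ@(1,2): attacks (1,3) (1,4) (1,1) (1,0) (2,2) (3,2) (4,2) (0,2) (2,3) (2,1) (3,0) (0,3) (0,1) [ray(1,1) blocked at (2,3)]
  BK@(2,3): attacks (2,4) (2,2) (3,3) (1,3) (3,4) (3,2) (1,4) (1,2)
  BK@(2,4): attacks (2,3) (3,4) (1,4) (3,3) (1,3)
  BQ@(4,0): attacks (4,1) (4,2) (4,3) (4,4) (3,0) (2,0) (3,1) (2,2) (1,3) (0,4) [ray(-1,0) blocked at (2,0)]
B attacks (1,3): yes

Answer: yes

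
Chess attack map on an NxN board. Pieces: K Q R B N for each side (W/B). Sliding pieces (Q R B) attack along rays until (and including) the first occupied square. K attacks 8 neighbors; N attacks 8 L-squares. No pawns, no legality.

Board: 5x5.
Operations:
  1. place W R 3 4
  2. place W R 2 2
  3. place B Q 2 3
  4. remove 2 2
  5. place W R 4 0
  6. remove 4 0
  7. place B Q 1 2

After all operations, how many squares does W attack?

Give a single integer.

Answer: 8

Derivation:
Op 1: place WR@(3,4)
Op 2: place WR@(2,2)
Op 3: place BQ@(2,3)
Op 4: remove (2,2)
Op 5: place WR@(4,0)
Op 6: remove (4,0)
Op 7: place BQ@(1,2)
Per-piece attacks for W:
  WR@(3,4): attacks (3,3) (3,2) (3,1) (3,0) (4,4) (2,4) (1,4) (0,4)
Union (8 distinct): (0,4) (1,4) (2,4) (3,0) (3,1) (3,2) (3,3) (4,4)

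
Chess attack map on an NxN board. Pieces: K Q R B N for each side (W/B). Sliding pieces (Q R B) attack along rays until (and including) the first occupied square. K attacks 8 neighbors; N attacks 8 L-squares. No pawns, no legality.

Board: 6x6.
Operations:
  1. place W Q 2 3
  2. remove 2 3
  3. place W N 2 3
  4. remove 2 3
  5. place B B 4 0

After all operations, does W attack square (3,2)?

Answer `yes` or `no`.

Op 1: place WQ@(2,3)
Op 2: remove (2,3)
Op 3: place WN@(2,3)
Op 4: remove (2,3)
Op 5: place BB@(4,0)
Per-piece attacks for W:
W attacks (3,2): no

Answer: no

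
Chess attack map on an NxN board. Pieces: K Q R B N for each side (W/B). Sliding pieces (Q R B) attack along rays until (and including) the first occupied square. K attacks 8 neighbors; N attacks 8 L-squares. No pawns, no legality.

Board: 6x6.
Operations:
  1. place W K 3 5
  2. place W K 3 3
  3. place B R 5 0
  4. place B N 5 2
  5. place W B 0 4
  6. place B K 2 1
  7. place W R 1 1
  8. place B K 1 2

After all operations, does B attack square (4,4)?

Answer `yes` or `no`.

Answer: yes

Derivation:
Op 1: place WK@(3,5)
Op 2: place WK@(3,3)
Op 3: place BR@(5,0)
Op 4: place BN@(5,2)
Op 5: place WB@(0,4)
Op 6: place BK@(2,1)
Op 7: place WR@(1,1)
Op 8: place BK@(1,2)
Per-piece attacks for B:
  BK@(1,2): attacks (1,3) (1,1) (2,2) (0,2) (2,3) (2,1) (0,3) (0,1)
  BK@(2,1): attacks (2,2) (2,0) (3,1) (1,1) (3,2) (3,0) (1,2) (1,0)
  BR@(5,0): attacks (5,1) (5,2) (4,0) (3,0) (2,0) (1,0) (0,0) [ray(0,1) blocked at (5,2)]
  BN@(5,2): attacks (4,4) (3,3) (4,0) (3,1)
B attacks (4,4): yes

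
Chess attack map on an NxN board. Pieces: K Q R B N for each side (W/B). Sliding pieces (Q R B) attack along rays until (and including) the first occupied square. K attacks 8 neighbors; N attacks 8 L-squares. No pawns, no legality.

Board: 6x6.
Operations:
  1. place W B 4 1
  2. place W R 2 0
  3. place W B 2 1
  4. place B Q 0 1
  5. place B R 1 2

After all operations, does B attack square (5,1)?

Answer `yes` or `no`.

Answer: no

Derivation:
Op 1: place WB@(4,1)
Op 2: place WR@(2,0)
Op 3: place WB@(2,1)
Op 4: place BQ@(0,1)
Op 5: place BR@(1,2)
Per-piece attacks for B:
  BQ@(0,1): attacks (0,2) (0,3) (0,4) (0,5) (0,0) (1,1) (2,1) (1,2) (1,0) [ray(1,0) blocked at (2,1); ray(1,1) blocked at (1,2)]
  BR@(1,2): attacks (1,3) (1,4) (1,5) (1,1) (1,0) (2,2) (3,2) (4,2) (5,2) (0,2)
B attacks (5,1): no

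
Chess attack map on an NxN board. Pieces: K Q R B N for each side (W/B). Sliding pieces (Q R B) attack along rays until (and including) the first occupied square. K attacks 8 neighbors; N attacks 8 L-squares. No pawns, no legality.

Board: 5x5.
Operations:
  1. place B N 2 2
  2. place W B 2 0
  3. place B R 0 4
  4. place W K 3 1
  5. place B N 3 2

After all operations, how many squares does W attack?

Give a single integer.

Answer: 11

Derivation:
Op 1: place BN@(2,2)
Op 2: place WB@(2,0)
Op 3: place BR@(0,4)
Op 4: place WK@(3,1)
Op 5: place BN@(3,2)
Per-piece attacks for W:
  WB@(2,0): attacks (3,1) (1,1) (0,2) [ray(1,1) blocked at (3,1)]
  WK@(3,1): attacks (3,2) (3,0) (4,1) (2,1) (4,2) (4,0) (2,2) (2,0)
Union (11 distinct): (0,2) (1,1) (2,0) (2,1) (2,2) (3,0) (3,1) (3,2) (4,0) (4,1) (4,2)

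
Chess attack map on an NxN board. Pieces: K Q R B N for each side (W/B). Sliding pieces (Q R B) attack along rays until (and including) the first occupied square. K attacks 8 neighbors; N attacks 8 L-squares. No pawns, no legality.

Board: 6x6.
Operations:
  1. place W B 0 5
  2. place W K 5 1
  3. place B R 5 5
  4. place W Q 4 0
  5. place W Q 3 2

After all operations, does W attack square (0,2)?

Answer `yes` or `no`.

Answer: yes

Derivation:
Op 1: place WB@(0,5)
Op 2: place WK@(5,1)
Op 3: place BR@(5,5)
Op 4: place WQ@(4,0)
Op 5: place WQ@(3,2)
Per-piece attacks for W:
  WB@(0,5): attacks (1,4) (2,3) (3,2) [ray(1,-1) blocked at (3,2)]
  WQ@(3,2): attacks (3,3) (3,4) (3,5) (3,1) (3,0) (4,2) (5,2) (2,2) (1,2) (0,2) (4,3) (5,4) (4,1) (5,0) (2,3) (1,4) (0,5) (2,1) (1,0) [ray(-1,1) blocked at (0,5)]
  WQ@(4,0): attacks (4,1) (4,2) (4,3) (4,4) (4,5) (5,0) (3,0) (2,0) (1,0) (0,0) (5,1) (3,1) (2,2) (1,3) (0,4) [ray(1,1) blocked at (5,1)]
  WK@(5,1): attacks (5,2) (5,0) (4,1) (4,2) (4,0)
W attacks (0,2): yes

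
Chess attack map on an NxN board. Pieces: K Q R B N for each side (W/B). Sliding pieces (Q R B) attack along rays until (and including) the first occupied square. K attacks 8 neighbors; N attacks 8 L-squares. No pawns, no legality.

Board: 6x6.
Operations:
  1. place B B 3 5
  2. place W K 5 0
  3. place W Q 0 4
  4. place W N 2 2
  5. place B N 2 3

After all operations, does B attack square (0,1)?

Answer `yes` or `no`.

Answer: no

Derivation:
Op 1: place BB@(3,5)
Op 2: place WK@(5,0)
Op 3: place WQ@(0,4)
Op 4: place WN@(2,2)
Op 5: place BN@(2,3)
Per-piece attacks for B:
  BN@(2,3): attacks (3,5) (4,4) (1,5) (0,4) (3,1) (4,2) (1,1) (0,2)
  BB@(3,5): attacks (4,4) (5,3) (2,4) (1,3) (0,2)
B attacks (0,1): no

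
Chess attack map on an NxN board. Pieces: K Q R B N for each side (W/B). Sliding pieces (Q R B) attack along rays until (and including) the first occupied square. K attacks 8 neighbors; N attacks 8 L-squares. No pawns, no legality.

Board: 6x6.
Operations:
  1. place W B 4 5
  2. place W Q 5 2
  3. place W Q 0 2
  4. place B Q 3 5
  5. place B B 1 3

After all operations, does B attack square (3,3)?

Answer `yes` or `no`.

Op 1: place WB@(4,5)
Op 2: place WQ@(5,2)
Op 3: place WQ@(0,2)
Op 4: place BQ@(3,5)
Op 5: place BB@(1,3)
Per-piece attacks for B:
  BB@(1,3): attacks (2,4) (3,5) (2,2) (3,1) (4,0) (0,4) (0,2) [ray(1,1) blocked at (3,5); ray(-1,-1) blocked at (0,2)]
  BQ@(3,5): attacks (3,4) (3,3) (3,2) (3,1) (3,0) (4,5) (2,5) (1,5) (0,5) (4,4) (5,3) (2,4) (1,3) [ray(1,0) blocked at (4,5); ray(-1,-1) blocked at (1,3)]
B attacks (3,3): yes

Answer: yes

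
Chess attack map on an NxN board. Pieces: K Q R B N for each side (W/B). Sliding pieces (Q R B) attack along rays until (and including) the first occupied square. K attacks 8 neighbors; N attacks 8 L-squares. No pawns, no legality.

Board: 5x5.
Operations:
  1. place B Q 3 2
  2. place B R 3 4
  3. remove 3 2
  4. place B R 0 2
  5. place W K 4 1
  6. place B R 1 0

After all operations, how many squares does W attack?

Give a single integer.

Op 1: place BQ@(3,2)
Op 2: place BR@(3,4)
Op 3: remove (3,2)
Op 4: place BR@(0,2)
Op 5: place WK@(4,1)
Op 6: place BR@(1,0)
Per-piece attacks for W:
  WK@(4,1): attacks (4,2) (4,0) (3,1) (3,2) (3,0)
Union (5 distinct): (3,0) (3,1) (3,2) (4,0) (4,2)

Answer: 5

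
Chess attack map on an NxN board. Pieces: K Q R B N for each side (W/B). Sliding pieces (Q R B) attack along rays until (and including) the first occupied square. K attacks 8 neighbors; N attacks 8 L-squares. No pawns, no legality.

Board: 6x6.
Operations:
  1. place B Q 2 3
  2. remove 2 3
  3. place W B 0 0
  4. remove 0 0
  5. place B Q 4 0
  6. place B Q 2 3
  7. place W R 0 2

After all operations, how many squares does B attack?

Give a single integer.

Op 1: place BQ@(2,3)
Op 2: remove (2,3)
Op 3: place WB@(0,0)
Op 4: remove (0,0)
Op 5: place BQ@(4,0)
Op 6: place BQ@(2,3)
Op 7: place WR@(0,2)
Per-piece attacks for B:
  BQ@(2,3): attacks (2,4) (2,5) (2,2) (2,1) (2,0) (3,3) (4,3) (5,3) (1,3) (0,3) (3,4) (4,5) (3,2) (4,1) (5,0) (1,4) (0,5) (1,2) (0,1)
  BQ@(4,0): attacks (4,1) (4,2) (4,3) (4,4) (4,5) (5,0) (3,0) (2,0) (1,0) (0,0) (5,1) (3,1) (2,2) (1,3) (0,4)
Union (27 distinct): (0,0) (0,1) (0,3) (0,4) (0,5) (1,0) (1,2) (1,3) (1,4) (2,0) (2,1) (2,2) (2,4) (2,5) (3,0) (3,1) (3,2) (3,3) (3,4) (4,1) (4,2) (4,3) (4,4) (4,5) (5,0) (5,1) (5,3)

Answer: 27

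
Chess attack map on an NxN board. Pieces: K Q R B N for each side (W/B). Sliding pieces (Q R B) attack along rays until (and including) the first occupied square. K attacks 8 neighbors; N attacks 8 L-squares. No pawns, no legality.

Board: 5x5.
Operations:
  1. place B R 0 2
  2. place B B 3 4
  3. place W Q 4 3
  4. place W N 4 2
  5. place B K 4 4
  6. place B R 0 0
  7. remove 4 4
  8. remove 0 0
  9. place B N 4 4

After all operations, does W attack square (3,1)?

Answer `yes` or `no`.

Answer: no

Derivation:
Op 1: place BR@(0,2)
Op 2: place BB@(3,4)
Op 3: place WQ@(4,3)
Op 4: place WN@(4,2)
Op 5: place BK@(4,4)
Op 6: place BR@(0,0)
Op 7: remove (4,4)
Op 8: remove (0,0)
Op 9: place BN@(4,4)
Per-piece attacks for W:
  WN@(4,2): attacks (3,4) (2,3) (3,0) (2,1)
  WQ@(4,3): attacks (4,4) (4,2) (3,3) (2,3) (1,3) (0,3) (3,4) (3,2) (2,1) (1,0) [ray(0,1) blocked at (4,4); ray(0,-1) blocked at (4,2); ray(-1,1) blocked at (3,4)]
W attacks (3,1): no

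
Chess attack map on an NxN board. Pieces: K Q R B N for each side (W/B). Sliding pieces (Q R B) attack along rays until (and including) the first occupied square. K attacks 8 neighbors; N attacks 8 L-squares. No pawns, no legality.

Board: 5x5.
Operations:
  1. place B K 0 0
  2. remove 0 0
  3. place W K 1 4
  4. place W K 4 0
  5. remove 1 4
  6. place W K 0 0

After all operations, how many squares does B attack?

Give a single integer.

Answer: 0

Derivation:
Op 1: place BK@(0,0)
Op 2: remove (0,0)
Op 3: place WK@(1,4)
Op 4: place WK@(4,0)
Op 5: remove (1,4)
Op 6: place WK@(0,0)
Per-piece attacks for B:
Union (0 distinct): (none)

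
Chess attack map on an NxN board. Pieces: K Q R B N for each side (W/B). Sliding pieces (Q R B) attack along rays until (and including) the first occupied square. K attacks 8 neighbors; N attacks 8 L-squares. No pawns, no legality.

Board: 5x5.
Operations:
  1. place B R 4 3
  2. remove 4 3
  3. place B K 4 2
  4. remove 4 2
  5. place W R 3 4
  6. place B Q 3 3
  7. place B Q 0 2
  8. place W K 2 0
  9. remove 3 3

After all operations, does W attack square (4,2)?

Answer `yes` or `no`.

Answer: no

Derivation:
Op 1: place BR@(4,3)
Op 2: remove (4,3)
Op 3: place BK@(4,2)
Op 4: remove (4,2)
Op 5: place WR@(3,4)
Op 6: place BQ@(3,3)
Op 7: place BQ@(0,2)
Op 8: place WK@(2,0)
Op 9: remove (3,3)
Per-piece attacks for W:
  WK@(2,0): attacks (2,1) (3,0) (1,0) (3,1) (1,1)
  WR@(3,4): attacks (3,3) (3,2) (3,1) (3,0) (4,4) (2,4) (1,4) (0,4)
W attacks (4,2): no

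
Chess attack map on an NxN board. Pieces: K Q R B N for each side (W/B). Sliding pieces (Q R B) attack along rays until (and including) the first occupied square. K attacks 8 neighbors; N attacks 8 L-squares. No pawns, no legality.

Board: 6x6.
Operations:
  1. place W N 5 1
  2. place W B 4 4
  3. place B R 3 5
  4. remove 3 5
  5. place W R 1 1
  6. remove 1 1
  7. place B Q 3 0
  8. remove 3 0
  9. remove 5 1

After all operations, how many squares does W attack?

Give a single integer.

Answer: 7

Derivation:
Op 1: place WN@(5,1)
Op 2: place WB@(4,4)
Op 3: place BR@(3,5)
Op 4: remove (3,5)
Op 5: place WR@(1,1)
Op 6: remove (1,1)
Op 7: place BQ@(3,0)
Op 8: remove (3,0)
Op 9: remove (5,1)
Per-piece attacks for W:
  WB@(4,4): attacks (5,5) (5,3) (3,5) (3,3) (2,2) (1,1) (0,0)
Union (7 distinct): (0,0) (1,1) (2,2) (3,3) (3,5) (5,3) (5,5)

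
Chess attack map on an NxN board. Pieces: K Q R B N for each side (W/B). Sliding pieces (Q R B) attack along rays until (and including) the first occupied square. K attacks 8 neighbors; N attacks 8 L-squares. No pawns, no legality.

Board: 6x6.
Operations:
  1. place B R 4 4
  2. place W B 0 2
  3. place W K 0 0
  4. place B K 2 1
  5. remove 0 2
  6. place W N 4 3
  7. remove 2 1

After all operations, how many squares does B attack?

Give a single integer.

Answer: 7

Derivation:
Op 1: place BR@(4,4)
Op 2: place WB@(0,2)
Op 3: place WK@(0,0)
Op 4: place BK@(2,1)
Op 5: remove (0,2)
Op 6: place WN@(4,3)
Op 7: remove (2,1)
Per-piece attacks for B:
  BR@(4,4): attacks (4,5) (4,3) (5,4) (3,4) (2,4) (1,4) (0,4) [ray(0,-1) blocked at (4,3)]
Union (7 distinct): (0,4) (1,4) (2,4) (3,4) (4,3) (4,5) (5,4)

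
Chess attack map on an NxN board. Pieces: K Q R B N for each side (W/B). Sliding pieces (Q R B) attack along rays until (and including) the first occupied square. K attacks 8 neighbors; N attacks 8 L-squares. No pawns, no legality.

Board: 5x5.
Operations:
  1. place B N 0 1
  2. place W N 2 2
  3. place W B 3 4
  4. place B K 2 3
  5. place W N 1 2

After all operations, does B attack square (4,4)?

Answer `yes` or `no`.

Answer: no

Derivation:
Op 1: place BN@(0,1)
Op 2: place WN@(2,2)
Op 3: place WB@(3,4)
Op 4: place BK@(2,3)
Op 5: place WN@(1,2)
Per-piece attacks for B:
  BN@(0,1): attacks (1,3) (2,2) (2,0)
  BK@(2,3): attacks (2,4) (2,2) (3,3) (1,3) (3,4) (3,2) (1,4) (1,2)
B attacks (4,4): no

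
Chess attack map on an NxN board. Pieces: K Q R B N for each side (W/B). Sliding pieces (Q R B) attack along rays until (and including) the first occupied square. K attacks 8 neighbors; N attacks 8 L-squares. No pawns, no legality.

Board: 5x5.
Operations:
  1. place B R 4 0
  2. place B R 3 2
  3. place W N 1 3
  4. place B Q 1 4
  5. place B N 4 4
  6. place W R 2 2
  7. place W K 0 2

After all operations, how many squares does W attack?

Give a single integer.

Op 1: place BR@(4,0)
Op 2: place BR@(3,2)
Op 3: place WN@(1,3)
Op 4: place BQ@(1,4)
Op 5: place BN@(4,4)
Op 6: place WR@(2,2)
Op 7: place WK@(0,2)
Per-piece attacks for W:
  WK@(0,2): attacks (0,3) (0,1) (1,2) (1,3) (1,1)
  WN@(1,3): attacks (3,4) (2,1) (3,2) (0,1)
  WR@(2,2): attacks (2,3) (2,4) (2,1) (2,0) (3,2) (1,2) (0,2) [ray(1,0) blocked at (3,2); ray(-1,0) blocked at (0,2)]
Union (12 distinct): (0,1) (0,2) (0,3) (1,1) (1,2) (1,3) (2,0) (2,1) (2,3) (2,4) (3,2) (3,4)

Answer: 12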